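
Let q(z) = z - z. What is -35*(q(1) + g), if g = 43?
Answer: -1505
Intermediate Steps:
q(z) = 0
-35*(q(1) + g) = -35*(0 + 43) = -35*43 = -1*1505 = -1505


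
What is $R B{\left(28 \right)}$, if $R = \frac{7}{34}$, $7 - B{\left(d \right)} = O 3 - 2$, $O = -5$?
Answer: $\frac{84}{17} \approx 4.9412$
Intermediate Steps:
$B{\left(d \right)} = 24$ ($B{\left(d \right)} = 7 - \left(\left(-5\right) 3 - 2\right) = 7 - \left(-15 - 2\right) = 7 - -17 = 7 + 17 = 24$)
$R = \frac{7}{34}$ ($R = 7 \cdot \frac{1}{34} = \frac{7}{34} \approx 0.20588$)
$R B{\left(28 \right)} = \frac{7}{34} \cdot 24 = \frac{84}{17}$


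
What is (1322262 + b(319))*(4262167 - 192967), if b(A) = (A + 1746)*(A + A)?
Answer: 10741597454400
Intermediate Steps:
b(A) = 2*A*(1746 + A) (b(A) = (1746 + A)*(2*A) = 2*A*(1746 + A))
(1322262 + b(319))*(4262167 - 192967) = (1322262 + 2*319*(1746 + 319))*(4262167 - 192967) = (1322262 + 2*319*2065)*4069200 = (1322262 + 1317470)*4069200 = 2639732*4069200 = 10741597454400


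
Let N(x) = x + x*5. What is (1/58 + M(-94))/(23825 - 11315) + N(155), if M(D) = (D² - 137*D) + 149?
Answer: 15023499/16124 ≈ 931.75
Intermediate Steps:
M(D) = 149 + D² - 137*D
N(x) = 6*x (N(x) = x + 5*x = 6*x)
(1/58 + M(-94))/(23825 - 11315) + N(155) = (1/58 + (149 + (-94)² - 137*(-94)))/(23825 - 11315) + 6*155 = (1/58 + (149 + 8836 + 12878))/12510 + 930 = (1/58 + 21863)*(1/12510) + 930 = (1268055/58)*(1/12510) + 930 = 28179/16124 + 930 = 15023499/16124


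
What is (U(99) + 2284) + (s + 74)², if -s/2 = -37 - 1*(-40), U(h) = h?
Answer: 7007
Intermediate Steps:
s = -6 (s = -2*(-37 - 1*(-40)) = -2*(-37 + 40) = -2*3 = -6)
(U(99) + 2284) + (s + 74)² = (99 + 2284) + (-6 + 74)² = 2383 + 68² = 2383 + 4624 = 7007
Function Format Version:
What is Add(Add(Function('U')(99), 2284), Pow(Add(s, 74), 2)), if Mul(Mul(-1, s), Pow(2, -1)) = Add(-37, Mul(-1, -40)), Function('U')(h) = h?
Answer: 7007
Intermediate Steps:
s = -6 (s = Mul(-2, Add(-37, Mul(-1, -40))) = Mul(-2, Add(-37, 40)) = Mul(-2, 3) = -6)
Add(Add(Function('U')(99), 2284), Pow(Add(s, 74), 2)) = Add(Add(99, 2284), Pow(Add(-6, 74), 2)) = Add(2383, Pow(68, 2)) = Add(2383, 4624) = 7007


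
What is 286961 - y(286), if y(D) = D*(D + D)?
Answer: 123369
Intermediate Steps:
y(D) = 2*D² (y(D) = D*(2*D) = 2*D²)
286961 - y(286) = 286961 - 2*286² = 286961 - 2*81796 = 286961 - 1*163592 = 286961 - 163592 = 123369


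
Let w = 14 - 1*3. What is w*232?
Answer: 2552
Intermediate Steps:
w = 11 (w = 14 - 3 = 11)
w*232 = 11*232 = 2552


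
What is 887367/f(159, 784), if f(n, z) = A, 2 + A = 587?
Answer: 22753/15 ≈ 1516.9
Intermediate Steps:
A = 585 (A = -2 + 587 = 585)
f(n, z) = 585
887367/f(159, 784) = 887367/585 = 887367*(1/585) = 22753/15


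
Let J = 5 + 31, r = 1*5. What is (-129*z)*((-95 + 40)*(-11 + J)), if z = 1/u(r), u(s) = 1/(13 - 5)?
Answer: 1419000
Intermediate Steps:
r = 5
J = 36
u(s) = ⅛ (u(s) = 1/8 = ⅛)
z = 8 (z = 1/(⅛) = 8)
(-129*z)*((-95 + 40)*(-11 + J)) = (-129*8)*((-95 + 40)*(-11 + 36)) = -(-56760)*25 = -1032*(-1375) = 1419000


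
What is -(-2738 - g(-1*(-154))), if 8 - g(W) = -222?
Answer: 2968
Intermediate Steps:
g(W) = 230 (g(W) = 8 - 1*(-222) = 8 + 222 = 230)
-(-2738 - g(-1*(-154))) = -(-2738 - 1*230) = -(-2738 - 230) = -1*(-2968) = 2968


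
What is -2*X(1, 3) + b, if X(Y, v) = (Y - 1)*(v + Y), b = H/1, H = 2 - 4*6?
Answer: -22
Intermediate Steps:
H = -22 (H = 2 - 24 = -22)
b = -22 (b = -22/1 = -22*1 = -22)
X(Y, v) = (-1 + Y)*(Y + v)
-2*X(1, 3) + b = -2*(1**2 - 1*1 - 1*3 + 1*3) - 22 = -2*(1 - 1 - 3 + 3) - 22 = -2*0 - 22 = 0 - 22 = -22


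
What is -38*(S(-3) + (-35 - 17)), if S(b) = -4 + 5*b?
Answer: 2698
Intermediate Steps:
-38*(S(-3) + (-35 - 17)) = -38*((-4 + 5*(-3)) + (-35 - 17)) = -38*((-4 - 15) - 52) = -38*(-19 - 52) = -38*(-71) = 2698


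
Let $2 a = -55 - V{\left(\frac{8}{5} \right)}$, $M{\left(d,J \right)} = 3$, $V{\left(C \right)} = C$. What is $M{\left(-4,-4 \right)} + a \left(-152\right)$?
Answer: $\frac{21523}{5} \approx 4304.6$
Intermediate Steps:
$a = - \frac{283}{10}$ ($a = \frac{-55 - \frac{8}{5}}{2} = \frac{1}{2} \left(- \frac{283}{5}\right) = - \frac{283}{10} \approx -28.3$)
$M{\left(-4,-4 \right)} + a \left(-152\right) = 3 - - \frac{21508}{5} = 3 + \frac{21508}{5} = \frac{21523}{5}$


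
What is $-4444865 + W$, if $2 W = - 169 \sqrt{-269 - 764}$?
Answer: $-4444865 - \frac{169 i \sqrt{1033}}{2} \approx -4.4449 \cdot 10^{6} - 2715.9 i$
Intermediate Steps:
$W = - \frac{169 i \sqrt{1033}}{2}$ ($W = \frac{\left(-169\right) \sqrt{-269 - 764}}{2} = \frac{\left(-169\right) \sqrt{-1033}}{2} = \frac{\left(-169\right) i \sqrt{1033}}{2} = - \frac{169 i \sqrt{1033}}{2} \approx - 2715.9 i$)
$-4444865 + W = -4444865 - \frac{169 i \sqrt{1033}}{2}$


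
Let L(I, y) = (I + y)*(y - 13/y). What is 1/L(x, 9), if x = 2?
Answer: 9/748 ≈ 0.012032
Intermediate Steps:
1/L(x, 9) = 1/(-13 + 9² + 2*9 - 13*2/9) = 1/(-13 + 81 + 18 - 13*2*⅑) = 1/(-13 + 81 + 18 - 26/9) = 1/(748/9) = 9/748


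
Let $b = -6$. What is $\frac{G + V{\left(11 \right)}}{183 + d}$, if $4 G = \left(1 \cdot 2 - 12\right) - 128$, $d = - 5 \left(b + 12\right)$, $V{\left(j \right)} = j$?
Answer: $- \frac{47}{306} \approx -0.15359$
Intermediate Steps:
$d = -30$ ($d = - 5 \left(-6 + 12\right) = \left(-5\right) 6 = -30$)
$G = - \frac{69}{2}$ ($G = \frac{\left(1 \cdot 2 - 12\right) - 128}{4} = \frac{\left(2 - 12\right) - 128}{4} = \frac{-10 - 128}{4} = \frac{1}{4} \left(-138\right) = - \frac{69}{2} \approx -34.5$)
$\frac{G + V{\left(11 \right)}}{183 + d} = \frac{- \frac{69}{2} + 11}{183 - 30} = - \frac{47}{2 \cdot 153} = \left(- \frac{47}{2}\right) \frac{1}{153} = - \frac{47}{306}$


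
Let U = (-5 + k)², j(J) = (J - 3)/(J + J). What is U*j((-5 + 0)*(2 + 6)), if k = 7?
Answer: 43/20 ≈ 2.1500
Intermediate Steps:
j(J) = (-3 + J)/(2*J) (j(J) = (-3 + J)/((2*J)) = (-3 + J)*(1/(2*J)) = (-3 + J)/(2*J))
U = 4 (U = (-5 + 7)² = 2² = 4)
U*j((-5 + 0)*(2 + 6)) = 4*((-3 + (-5 + 0)*(2 + 6))/(2*(((-5 + 0)*(2 + 6))))) = 4*((-3 - 5*8)/(2*((-5*8)))) = 4*((½)*(-3 - 40)/(-40)) = 4*((½)*(-1/40)*(-43)) = 4*(43/80) = 43/20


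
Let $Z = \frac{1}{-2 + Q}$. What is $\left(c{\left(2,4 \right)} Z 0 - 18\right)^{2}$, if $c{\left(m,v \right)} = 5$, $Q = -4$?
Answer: $324$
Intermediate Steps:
$Z = - \frac{1}{6}$ ($Z = \frac{1}{-2 - 4} = \frac{1}{-6} = - \frac{1}{6} \approx -0.16667$)
$\left(c{\left(2,4 \right)} Z 0 - 18\right)^{2} = \left(5 \left(- \frac{1}{6}\right) 0 - 18\right)^{2} = \left(\left(- \frac{5}{6}\right) 0 - 18\right)^{2} = \left(0 - 18\right)^{2} = \left(-18\right)^{2} = 324$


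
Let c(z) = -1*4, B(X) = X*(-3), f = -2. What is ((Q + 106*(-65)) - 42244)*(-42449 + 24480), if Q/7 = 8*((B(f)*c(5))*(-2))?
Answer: 834588174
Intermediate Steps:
B(X) = -3*X
c(z) = -4
Q = 2688 (Q = 7*(8*((-3*(-2)*(-4))*(-2))) = 7*(8*((6*(-4))*(-2))) = 7*(8*(-24*(-2))) = 7*(8*48) = 7*384 = 2688)
((Q + 106*(-65)) - 42244)*(-42449 + 24480) = ((2688 + 106*(-65)) - 42244)*(-42449 + 24480) = ((2688 - 6890) - 42244)*(-17969) = (-4202 - 42244)*(-17969) = -46446*(-17969) = 834588174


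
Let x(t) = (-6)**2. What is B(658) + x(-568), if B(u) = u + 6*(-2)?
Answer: 682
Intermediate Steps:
x(t) = 36
B(u) = -12 + u (B(u) = u - 12 = -12 + u)
B(658) + x(-568) = (-12 + 658) + 36 = 646 + 36 = 682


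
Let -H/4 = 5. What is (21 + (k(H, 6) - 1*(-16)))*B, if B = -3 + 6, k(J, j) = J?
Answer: 51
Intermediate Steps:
H = -20 (H = -4*5 = -20)
B = 3
(21 + (k(H, 6) - 1*(-16)))*B = (21 + (-20 - 1*(-16)))*3 = (21 + (-20 + 16))*3 = (21 - 4)*3 = 17*3 = 51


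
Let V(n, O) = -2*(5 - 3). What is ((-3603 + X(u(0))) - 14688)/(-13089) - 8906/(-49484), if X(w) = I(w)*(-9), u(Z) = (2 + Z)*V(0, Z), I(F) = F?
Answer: 169686605/107949346 ≈ 1.5719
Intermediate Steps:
V(n, O) = -4 (V(n, O) = -2*2 = -4)
u(Z) = -8 - 4*Z (u(Z) = (2 + Z)*(-4) = -8 - 4*Z)
X(w) = -9*w (X(w) = w*(-9) = -9*w)
((-3603 + X(u(0))) - 14688)/(-13089) - 8906/(-49484) = ((-3603 - 9*(-8 - 4*0)) - 14688)/(-13089) - 8906/(-49484) = ((-3603 - 9*(-8 + 0)) - 14688)*(-1/13089) - 8906*(-1/49484) = ((-3603 - 9*(-8)) - 14688)*(-1/13089) + 4453/24742 = ((-3603 + 72) - 14688)*(-1/13089) + 4453/24742 = (-3531 - 14688)*(-1/13089) + 4453/24742 = -18219*(-1/13089) + 4453/24742 = 6073/4363 + 4453/24742 = 169686605/107949346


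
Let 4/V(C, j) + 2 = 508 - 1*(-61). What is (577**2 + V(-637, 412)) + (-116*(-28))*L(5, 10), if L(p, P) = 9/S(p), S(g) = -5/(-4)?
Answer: 1010151911/2835 ≈ 3.5631e+5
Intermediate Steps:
V(C, j) = 4/567 (V(C, j) = 4/(-2 + (508 - 1*(-61))) = 4/(-2 + (508 + 61)) = 4/(-2 + 569) = 4/567)
S(g) = 5/4 (S(g) = -5*(-1/4) = 5/4)
L(p, P) = 36/5 (L(p, P) = 9/(5/4) = 9*(4/5) = 36/5)
(577**2 + V(-637, 412)) + (-116*(-28))*L(5, 10) = (577**2 + 4/567) - 116*(-28)*(36/5) = (332929 + 4/567) + 3248*(36/5) = 188770747/567 + 116928/5 = 1010151911/2835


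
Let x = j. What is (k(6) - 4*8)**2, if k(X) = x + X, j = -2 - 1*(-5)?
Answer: 529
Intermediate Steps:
j = 3 (j = -2 + 5 = 3)
x = 3
k(X) = 3 + X
(k(6) - 4*8)**2 = ((3 + 6) - 4*8)**2 = (9 - 32)**2 = (-23)**2 = 529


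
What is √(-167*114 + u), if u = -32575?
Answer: I*√51613 ≈ 227.19*I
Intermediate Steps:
√(-167*114 + u) = √(-167*114 - 32575) = √(-19038 - 32575) = √(-51613) = I*√51613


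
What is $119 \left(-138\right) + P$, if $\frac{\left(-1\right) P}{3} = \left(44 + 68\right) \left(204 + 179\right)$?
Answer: $-145110$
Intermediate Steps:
$P = -128688$ ($P = - 3 \left(44 + 68\right) \left(204 + 179\right) = - 3 \cdot 112 \cdot 383 = \left(-3\right) 42896 = -128688$)
$119 \left(-138\right) + P = 119 \left(-138\right) - 128688 = -16422 - 128688 = -145110$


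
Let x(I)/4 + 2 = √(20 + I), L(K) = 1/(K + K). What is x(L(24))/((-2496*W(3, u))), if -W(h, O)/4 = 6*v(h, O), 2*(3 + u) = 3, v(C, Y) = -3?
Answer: 1/22464 - 31*√3/539136 ≈ -5.5076e-5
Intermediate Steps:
L(K) = 1/(2*K)
u = -3/2 (u = -3 + (½)*3 = -3 + 3/2 = -3/2 ≈ -1.5000)
W(h, O) = 72 (W(h, O) = -24*(-3) = -4*(-18) = 72)
x(I) = -8 + 4*√(20 + I)
x(L(24))/((-2496*W(3, u))) = (-8 + 4*√(20 + (½)/24))/((-2496*72)) = (-8 + 4*√(20 + (½)*(1/24)))/((-1248*144)) = (-8 + 4*√(20 + 1/48))/(-179712) = (-8 + 4*√(961/48))*(-1/179712) = (-8 + 4*(31*√3/12))*(-1/179712) = (-8 + 31*√3/3)*(-1/179712) = 1/22464 - 31*√3/539136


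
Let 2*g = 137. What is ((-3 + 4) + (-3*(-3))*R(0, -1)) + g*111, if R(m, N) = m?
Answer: 15209/2 ≈ 7604.5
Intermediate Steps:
g = 137/2 (g = (1/2)*137 = 137/2 ≈ 68.500)
((-3 + 4) + (-3*(-3))*R(0, -1)) + g*111 = ((-3 + 4) - 3*(-3)*0) + (137/2)*111 = (1 + 9*0) + 15207/2 = (1 + 0) + 15207/2 = 1 + 15207/2 = 15209/2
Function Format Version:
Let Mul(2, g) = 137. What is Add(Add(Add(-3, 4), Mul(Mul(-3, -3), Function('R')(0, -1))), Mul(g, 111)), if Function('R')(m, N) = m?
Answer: Rational(15209, 2) ≈ 7604.5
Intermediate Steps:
g = Rational(137, 2) (g = Mul(Rational(1, 2), 137) = Rational(137, 2) ≈ 68.500)
Add(Add(Add(-3, 4), Mul(Mul(-3, -3), Function('R')(0, -1))), Mul(g, 111)) = Add(Add(Add(-3, 4), Mul(Mul(-3, -3), 0)), Mul(Rational(137, 2), 111)) = Add(Add(1, Mul(9, 0)), Rational(15207, 2)) = Add(Add(1, 0), Rational(15207, 2)) = Add(1, Rational(15207, 2)) = Rational(15209, 2)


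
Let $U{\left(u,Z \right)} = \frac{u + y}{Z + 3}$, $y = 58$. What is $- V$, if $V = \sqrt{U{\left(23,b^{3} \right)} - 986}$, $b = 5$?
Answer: $- \frac{i \sqrt{252254}}{16} \approx - 31.391 i$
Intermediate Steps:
$U{\left(u,Z \right)} = \frac{58 + u}{3 + Z}$ ($U{\left(u,Z \right)} = \frac{u + 58}{Z + 3} = \frac{58 + u}{3 + Z}$)
$V = \frac{i \sqrt{252254}}{16}$ ($V = \sqrt{\frac{58 + 23}{3 + 5^{3}} - 986} = \sqrt{\frac{1}{3 + 125} \cdot 81 - 986} = \sqrt{\frac{1}{128} \cdot 81 - 986} = \sqrt{\frac{81}{128} - 986} = \sqrt{- \frac{126127}{128}} = \frac{i \sqrt{252254}}{16} \approx 31.391 i$)
$- V = - \frac{i \sqrt{252254}}{16}$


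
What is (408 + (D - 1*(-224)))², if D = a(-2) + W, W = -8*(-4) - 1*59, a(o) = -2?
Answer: 363609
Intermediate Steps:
W = -27 (W = 32 - 59 = -27)
D = -29 (D = -2 - 27 = -29)
(408 + (D - 1*(-224)))² = (408 + (-29 - 1*(-224)))² = (408 + (-29 + 224))² = (408 + 195)² = 603² = 363609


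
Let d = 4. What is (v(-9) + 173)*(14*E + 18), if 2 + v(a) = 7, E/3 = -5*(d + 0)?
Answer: -146316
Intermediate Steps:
E = -60 (E = 3*(-5*(4 + 0)) = 3*(-5*4) = 3*(-20) = -60)
v(a) = 5 (v(a) = -2 + 7 = 5)
(v(-9) + 173)*(14*E + 18) = (5 + 173)*(14*(-60) + 18) = 178*(-840 + 18) = 178*(-822) = -146316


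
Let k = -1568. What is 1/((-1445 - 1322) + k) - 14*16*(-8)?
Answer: 7768319/4335 ≈ 1792.0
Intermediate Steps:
1/((-1445 - 1322) + k) - 14*16*(-8) = 1/((-1445 - 1322) - 1568) - 14*16*(-8) = 1/(-2767 - 1568) - 224*(-8) = 1/(-4335) + 1792 = -1/4335 + 1792 = 7768319/4335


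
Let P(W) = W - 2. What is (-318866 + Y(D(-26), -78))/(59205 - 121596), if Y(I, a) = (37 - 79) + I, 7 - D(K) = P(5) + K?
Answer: 45554/8913 ≈ 5.1110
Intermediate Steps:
P(W) = -2 + W
D(K) = 4 - K (D(K) = 7 - ((-2 + 5) + K) = 7 - (3 + K) = 7 + (-3 - K) = 4 - K)
Y(I, a) = -42 + I
(-318866 + Y(D(-26), -78))/(59205 - 121596) = (-318866 + (-42 + (4 - 1*(-26))))/(59205 - 121596) = (-318866 + (-42 + (4 + 26)))/(-62391) = (-318866 + (-42 + 30))*(-1/62391) = (-318866 - 12)*(-1/62391) = -318878*(-1/62391) = 45554/8913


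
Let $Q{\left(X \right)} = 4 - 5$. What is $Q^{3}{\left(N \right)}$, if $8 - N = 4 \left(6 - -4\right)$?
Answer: $-1$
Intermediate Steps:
$N = -32$ ($N = 8 - 4 \left(6 - -4\right) = 8 - 4 \left(6 + 4\right) = 8 - 4 \cdot 10 = 8 - 40 = -32$)
$Q{\left(X \right)} = -1$ ($Q{\left(X \right)} = 4 - 5 = -1$)
$Q^{3}{\left(N \right)} = \left(-1\right)^{3} = -1$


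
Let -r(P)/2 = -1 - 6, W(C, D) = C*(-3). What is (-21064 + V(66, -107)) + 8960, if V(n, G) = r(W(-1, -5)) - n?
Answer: -12156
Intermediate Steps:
W(C, D) = -3*C
r(P) = 14 (r(P) = -2*(-1 - 6) = -2*(-7) = 14)
V(n, G) = 14 - n
(-21064 + V(66, -107)) + 8960 = (-21064 + (14 - 1*66)) + 8960 = (-21064 + (14 - 66)) + 8960 = (-21064 - 52) + 8960 = -21116 + 8960 = -12156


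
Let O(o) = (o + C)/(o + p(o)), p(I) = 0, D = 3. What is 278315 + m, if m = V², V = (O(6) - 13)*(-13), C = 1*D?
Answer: 1202661/4 ≈ 3.0067e+5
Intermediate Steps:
C = 3 (C = 1*3 = 3)
O(o) = (3 + o)/o (O(o) = (o + 3)/(o + 0) = (3 + o)/o)
V = 299/2 (V = ((3 + 6)/6 - 13)*(-13) = ((⅙)*9 - 13)*(-13) = (3/2 - 13)*(-13) = -23/2*(-13) = 299/2 ≈ 149.50)
m = 89401/4 (m = (299/2)² = 89401/4 ≈ 22350.)
278315 + m = 278315 + 89401/4 = 1202661/4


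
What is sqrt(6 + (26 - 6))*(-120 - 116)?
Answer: -236*sqrt(26) ≈ -1203.4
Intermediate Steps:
sqrt(6 + (26 - 6))*(-120 - 116) = sqrt(6 + 20)*(-236) = sqrt(26)*(-236) = -236*sqrt(26)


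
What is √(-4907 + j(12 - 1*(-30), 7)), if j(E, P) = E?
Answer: I*√4865 ≈ 69.75*I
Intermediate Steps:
√(-4907 + j(12 - 1*(-30), 7)) = √(-4907 + (12 - 1*(-30))) = √(-4907 + (12 + 30)) = √(-4907 + 42) = √(-4865) = I*√4865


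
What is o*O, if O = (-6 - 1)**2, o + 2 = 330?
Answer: 16072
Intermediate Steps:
o = 328 (o = -2 + 330 = 328)
O = 49 (O = (-7)**2 = 49)
o*O = 328*49 = 16072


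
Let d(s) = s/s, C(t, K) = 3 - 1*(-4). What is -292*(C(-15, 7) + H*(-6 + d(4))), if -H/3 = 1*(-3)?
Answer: 11096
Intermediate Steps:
C(t, K) = 7 (C(t, K) = 3 + 4 = 7)
H = 9 (H = -3*(-3) = 9)
d(s) = 1
-292*(C(-15, 7) + H*(-6 + d(4))) = -292*(7 + 9*(-6 + 1)) = -292*(7 + 9*(-5)) = -292*(7 - 45) = -292*(-38) = 11096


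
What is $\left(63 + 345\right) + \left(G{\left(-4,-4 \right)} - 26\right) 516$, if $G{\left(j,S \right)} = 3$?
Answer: $-11460$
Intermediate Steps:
$\left(63 + 345\right) + \left(G{\left(-4,-4 \right)} - 26\right) 516 = \left(63 + 345\right) + \left(3 - 26\right) 516 = 408 + \left(3 - 26\right) 516 = 408 - 11868 = -11460$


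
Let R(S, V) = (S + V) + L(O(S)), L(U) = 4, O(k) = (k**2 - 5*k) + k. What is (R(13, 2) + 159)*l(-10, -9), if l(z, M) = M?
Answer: -1602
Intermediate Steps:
O(k) = k**2 - 4*k
R(S, V) = 4 + S + V (R(S, V) = (S + V) + 4 = 4 + S + V)
(R(13, 2) + 159)*l(-10, -9) = ((4 + 13 + 2) + 159)*(-9) = (19 + 159)*(-9) = 178*(-9) = -1602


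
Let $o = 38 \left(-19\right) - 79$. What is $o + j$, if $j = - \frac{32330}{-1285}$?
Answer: $- \frac{199391}{257} \approx -775.84$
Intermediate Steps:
$j = \frac{6466}{257}$ ($j = \left(-32330\right) \left(- \frac{1}{1285}\right) = \frac{6466}{257} \approx 25.16$)
$o = -801$ ($o = -722 - 79 = -801$)
$o + j = -801 + \frac{6466}{257} = - \frac{199391}{257}$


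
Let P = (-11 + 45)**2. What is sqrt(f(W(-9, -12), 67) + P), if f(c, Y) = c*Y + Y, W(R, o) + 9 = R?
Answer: sqrt(17) ≈ 4.1231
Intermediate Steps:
W(R, o) = -9 + R
P = 1156 (P = 34**2 = 1156)
f(c, Y) = Y + Y*c (f(c, Y) = Y*c + Y = Y + Y*c)
sqrt(f(W(-9, -12), 67) + P) = sqrt(67*(1 + (-9 - 9)) + 1156) = sqrt(67*(1 - 18) + 1156) = sqrt(67*(-17) + 1156) = sqrt(-1139 + 1156) = sqrt(17)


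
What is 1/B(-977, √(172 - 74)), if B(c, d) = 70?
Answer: 1/70 ≈ 0.014286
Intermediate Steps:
1/B(-977, √(172 - 74)) = 1/70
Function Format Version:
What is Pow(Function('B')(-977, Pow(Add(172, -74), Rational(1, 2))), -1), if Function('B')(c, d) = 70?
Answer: Rational(1, 70) ≈ 0.014286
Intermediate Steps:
Pow(Function('B')(-977, Pow(Add(172, -74), Rational(1, 2))), -1) = Pow(70, -1) = Rational(1, 70)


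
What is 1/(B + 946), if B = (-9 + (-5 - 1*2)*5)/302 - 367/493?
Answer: 74443/70356815 ≈ 0.0010581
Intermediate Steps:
B = -66263/74443 (B = (-9 + (-5 - 2)*5)*(1/302) - 367*1/493 = (-9 - 7*5)*(1/302) - 367/493 = (-9 - 35)*(1/302) - 367/493 = -44*1/302 - 367/493 = -22/151 - 367/493 = -66263/74443 ≈ -0.89012)
1/(B + 946) = 1/(-66263/74443 + 946) = 1/(70356815/74443) = 74443/70356815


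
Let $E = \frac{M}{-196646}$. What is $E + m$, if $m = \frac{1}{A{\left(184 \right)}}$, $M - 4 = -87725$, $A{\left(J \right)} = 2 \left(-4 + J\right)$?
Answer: $\frac{15888103}{35396280} \approx 0.44886$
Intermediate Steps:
$A{\left(J \right)} = -8 + 2 J$
$M = -87721$ ($M = 4 - 87725 = -87721$)
$m = \frac{1}{360}$ ($m = \frac{1}{-8 + 2 \cdot 184} = \frac{1}{-8 + 368} = \frac{1}{360} \approx 0.0027778$)
$E = \frac{87721}{196646}$ ($E = - \frac{87721}{-196646} = \left(-87721\right) \left(- \frac{1}{196646}\right) = \frac{87721}{196646} \approx 0.44609$)
$E + m = \frac{87721}{196646} + \frac{1}{360} = \frac{15888103}{35396280}$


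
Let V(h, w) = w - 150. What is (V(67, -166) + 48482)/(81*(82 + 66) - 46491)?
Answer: -48166/34503 ≈ -1.3960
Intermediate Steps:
V(h, w) = -150 + w
(V(67, -166) + 48482)/(81*(82 + 66) - 46491) = ((-150 - 166) + 48482)/(81*(82 + 66) - 46491) = (-316 + 48482)/(81*148 - 46491) = 48166/(11988 - 46491) = 48166/(-34503) = 48166*(-1/34503) = -48166/34503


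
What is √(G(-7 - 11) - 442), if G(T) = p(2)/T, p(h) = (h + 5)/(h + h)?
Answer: I*√63662/12 ≈ 21.026*I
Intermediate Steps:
p(h) = (5 + h)/(2*h) (p(h) = (5 + h)/((2*h)) = (5 + h)*(1/(2*h)) = (5 + h)/(2*h))
G(T) = 7/(4*T) (G(T) = ((½)*(5 + 2)/2)/T = ((½)*(½)*7)/T = 7/(4*T))
√(G(-7 - 11) - 442) = √(7/(4*(-7 - 11)) - 442) = √((7/4)/(-18) - 442) = √((7/4)*(-1/18) - 442) = √(-7/72 - 442) = √(-31831/72) = I*√63662/12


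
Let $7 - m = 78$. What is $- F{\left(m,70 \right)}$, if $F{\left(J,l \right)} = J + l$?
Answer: $1$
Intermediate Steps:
$m = -71$ ($m = 7 - 78 = -71$)
$- F{\left(m,70 \right)} = - (-71 + 70) = \left(-1\right) \left(-1\right) = 1$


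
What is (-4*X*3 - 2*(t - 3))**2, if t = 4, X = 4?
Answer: 2500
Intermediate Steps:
(-4*X*3 - 2*(t - 3))**2 = (-4*4*3 - 2*(4 - 3))**2 = (-16*3 - 2)**2 = (-48 - 2*1)**2 = (-48 - 2)**2 = (-50)**2 = 2500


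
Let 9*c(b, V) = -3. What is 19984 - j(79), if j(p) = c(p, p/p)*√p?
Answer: 19984 + √79/3 ≈ 19987.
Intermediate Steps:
c(b, V) = -⅓ (c(b, V) = (⅑)*(-3) = -⅓)
j(p) = -√p/3
19984 - j(79) = 19984 - (-1)*√79/3 = 19984 + √79/3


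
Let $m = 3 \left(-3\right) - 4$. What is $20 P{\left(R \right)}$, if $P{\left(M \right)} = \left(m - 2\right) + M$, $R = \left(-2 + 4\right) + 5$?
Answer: $-160$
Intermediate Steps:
$m = -13$ ($m = -9 - 4 = -13$)
$R = 7$ ($R = 2 + 5 = 7$)
$P{\left(M \right)} = -15 + M$ ($P{\left(M \right)} = \left(-13 - 2\right) + M = -15 + M$)
$20 P{\left(R \right)} = 20 \left(-15 + 7\right) = 20 \left(-8\right) = -160$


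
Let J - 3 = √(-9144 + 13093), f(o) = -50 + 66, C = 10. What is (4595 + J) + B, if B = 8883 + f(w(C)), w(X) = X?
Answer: 13497 + √3949 ≈ 13560.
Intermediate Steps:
f(o) = 16
B = 8899 (B = 8883 + 16 = 8899)
J = 3 + √3949 (J = 3 + √(-9144 + 13093) = 3 + √3949 ≈ 65.841)
(4595 + J) + B = (4595 + (3 + √3949)) + 8899 = (4598 + √3949) + 8899 = 13497 + √3949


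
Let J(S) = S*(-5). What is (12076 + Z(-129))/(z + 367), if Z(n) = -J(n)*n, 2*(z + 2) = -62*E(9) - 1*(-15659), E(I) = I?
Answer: 190562/15831 ≈ 12.037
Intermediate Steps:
J(S) = -5*S
z = 15097/2 (z = -2 + (-62*9 - 1*(-15659))/2 = -2 + (-558 + 15659)/2 = -2 + (½)*15101 = -2 + 15101/2 = 15097/2 ≈ 7548.5)
Z(n) = 5*n² (Z(n) = -(-5*n)*n = -(-5)*n² = 5*n²)
(12076 + Z(-129))/(z + 367) = (12076 + 5*(-129)²)/(15097/2 + 367) = (12076 + 5*16641)/(15831/2) = (12076 + 83205)*(2/15831) = 95281*(2/15831) = 190562/15831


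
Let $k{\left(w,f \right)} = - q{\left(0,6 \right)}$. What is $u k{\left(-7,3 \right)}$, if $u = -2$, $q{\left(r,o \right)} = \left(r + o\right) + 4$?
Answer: $20$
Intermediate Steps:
$q{\left(r,o \right)} = 4 + o + r$ ($q{\left(r,o \right)} = \left(o + r\right) + 4 = 4 + o + r$)
$k{\left(w,f \right)} = -10$ ($k{\left(w,f \right)} = - (4 + 6 + 0) = \left(-1\right) 10 = -10$)
$u k{\left(-7,3 \right)} = \left(-2\right) \left(-10\right) = 20$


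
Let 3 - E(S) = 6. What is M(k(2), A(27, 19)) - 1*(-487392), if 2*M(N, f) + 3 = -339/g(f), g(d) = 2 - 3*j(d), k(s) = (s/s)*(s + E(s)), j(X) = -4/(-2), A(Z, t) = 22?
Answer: 3899463/8 ≈ 4.8743e+5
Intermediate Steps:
E(S) = -3 (E(S) = 3 - 1*6 = 3 - 6 = -3)
j(X) = 2 (j(X) = -4*(-1/2) = 2)
k(s) = -3 + s (k(s) = (s/s)*(s - 3) = 1*(-3 + s) = -3 + s)
g(d) = -4 (g(d) = 2 - 3*2 = 2 - 6 = -4)
M(N, f) = 327/8 (M(N, f) = -3/2 + (-339/(-4))/2 = -3/2 + (-339*(-1/4))/2 = -3/2 + (1/2)*(339/4) = -3/2 + 339/8 = 327/8)
M(k(2), A(27, 19)) - 1*(-487392) = 327/8 - 1*(-487392) = 327/8 + 487392 = 3899463/8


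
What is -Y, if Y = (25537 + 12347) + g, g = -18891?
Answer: -18993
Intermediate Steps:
Y = 18993 (Y = (25537 + 12347) - 18891 = 37884 - 18891 = 18993)
-Y = -1*18993 = -18993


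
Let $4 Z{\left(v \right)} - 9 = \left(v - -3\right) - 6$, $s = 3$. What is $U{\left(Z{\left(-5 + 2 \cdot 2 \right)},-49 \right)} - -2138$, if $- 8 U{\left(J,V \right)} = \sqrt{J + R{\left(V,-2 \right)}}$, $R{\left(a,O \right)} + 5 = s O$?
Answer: $2138 - \frac{i \sqrt{39}}{16} \approx 2138.0 - 0.39031 i$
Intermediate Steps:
$Z{\left(v \right)} = \frac{3}{2} + \frac{v}{4}$ ($Z{\left(v \right)} = \frac{9}{4} + \frac{\left(v - -3\right) - 6}{4} = \frac{9}{4} + \frac{\left(v + 3\right) - 6}{4} = \frac{9}{4} + \frac{\left(3 + v\right) - 6}{4} = \frac{9}{4} + \frac{-3 + v}{4} = \frac{9}{4} + \left(- \frac{3}{4} + \frac{v}{4}\right) = \frac{3}{2} + \frac{v}{4}$)
$R{\left(a,O \right)} = -5 + 3 O$
$U{\left(J,V \right)} = - \frac{\sqrt{-11 + J}}{8}$ ($U{\left(J,V \right)} = - \frac{\sqrt{J + \left(-5 + 3 \left(-2\right)\right)}}{8} = - \frac{\sqrt{J - 11}}{8} = - \frac{\sqrt{-11 + J}}{8}$)
$U{\left(Z{\left(-5 + 2 \cdot 2 \right)},-49 \right)} - -2138 = - \frac{\sqrt{-11 + \left(\frac{3}{2} + \frac{-5 + 2 \cdot 2}{4}\right)}}{8} - -2138 = - \frac{\sqrt{-11 + \left(\frac{3}{2} + \frac{-5 + 4}{4}\right)}}{8} + 2138 = - \frac{\sqrt{-11 + \left(\frac{3}{2} + \frac{1}{4} \left(-1\right)\right)}}{8} + 2138 = - \frac{\sqrt{-11 + \left(\frac{3}{2} - \frac{1}{4}\right)}}{8} + 2138 = - \frac{\sqrt{-11 + \frac{5}{4}}}{8} + 2138 = - \frac{\sqrt{- \frac{39}{4}}}{8} + 2138 = - \frac{\frac{1}{2} i \sqrt{39}}{8} + 2138 = - \frac{i \sqrt{39}}{16} + 2138 = 2138 - \frac{i \sqrt{39}}{16}$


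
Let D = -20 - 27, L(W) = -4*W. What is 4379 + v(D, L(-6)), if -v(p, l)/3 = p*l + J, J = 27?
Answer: 7682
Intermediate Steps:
D = -47
v(p, l) = -81 - 3*l*p (v(p, l) = -3*(p*l + 27) = -3*(l*p + 27) = -3*(27 + l*p) = -81 - 3*l*p)
4379 + v(D, L(-6)) = 4379 + (-81 - 3*(-4*(-6))*(-47)) = 4379 + (-81 - 3*24*(-47)) = 4379 + (-81 + 3384) = 4379 + 3303 = 7682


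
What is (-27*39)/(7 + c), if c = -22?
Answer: 351/5 ≈ 70.200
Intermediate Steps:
(-27*39)/(7 + c) = (-27*39)/(7 - 22) = -1053/(-15) = -1053*(-1/15) = 351/5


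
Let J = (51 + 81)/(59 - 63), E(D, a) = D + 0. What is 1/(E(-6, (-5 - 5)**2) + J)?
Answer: -1/39 ≈ -0.025641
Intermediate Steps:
E(D, a) = D
J = -33 (J = 132/(-4) = 132*(-1/4) = -33)
1/(E(-6, (-5 - 5)**2) + J) = 1/(-6 - 33) = 1/(-39) = -1/39*1 = -1/39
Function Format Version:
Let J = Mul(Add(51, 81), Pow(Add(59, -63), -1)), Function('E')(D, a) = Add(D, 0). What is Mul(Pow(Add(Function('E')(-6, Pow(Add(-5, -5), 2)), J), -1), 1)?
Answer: Rational(-1, 39) ≈ -0.025641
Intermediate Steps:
Function('E')(D, a) = D
J = -33 (J = Mul(132, Pow(-4, -1)) = Mul(132, Rational(-1, 4)) = -33)
Mul(Pow(Add(Function('E')(-6, Pow(Add(-5, -5), 2)), J), -1), 1) = Mul(Pow(Add(-6, -33), -1), 1) = Mul(Pow(-39, -1), 1) = Mul(Rational(-1, 39), 1) = Rational(-1, 39)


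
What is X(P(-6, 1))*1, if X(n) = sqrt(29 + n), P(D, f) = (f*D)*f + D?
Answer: sqrt(17) ≈ 4.1231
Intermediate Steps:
P(D, f) = D + D*f**2 (P(D, f) = (D*f)*f + D = D*f**2 + D = D + D*f**2)
X(P(-6, 1))*1 = sqrt(29 - 6*(1 + 1**2))*1 = sqrt(29 - 6*(1 + 1))*1 = sqrt(29 - 6*2)*1 = sqrt(29 - 12)*1 = sqrt(17)*1 = sqrt(17)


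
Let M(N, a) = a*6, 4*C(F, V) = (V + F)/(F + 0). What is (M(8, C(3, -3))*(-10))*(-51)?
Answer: 0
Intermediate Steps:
C(F, V) = (F + V)/(4*F) (C(F, V) = ((V + F)/(F + 0))/4 = ((F + V)/F)/4 = (F + V)/(4*F))
M(N, a) = 6*a
(M(8, C(3, -3))*(-10))*(-51) = ((6*((1/4)*(3 - 3)/3))*(-10))*(-51) = ((6*((1/4)*(1/3)*0))*(-10))*(-51) = ((6*0)*(-10))*(-51) = (0*(-10))*(-51) = 0*(-51) = 0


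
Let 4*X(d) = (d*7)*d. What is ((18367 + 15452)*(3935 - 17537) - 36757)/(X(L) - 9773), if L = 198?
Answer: -460042795/58834 ≈ -7819.3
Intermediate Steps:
X(d) = 7*d²/4 (X(d) = ((d*7)*d)/4 = ((7*d)*d)/4 = (7*d²)/4 = 7*d²/4)
((18367 + 15452)*(3935 - 17537) - 36757)/(X(L) - 9773) = ((18367 + 15452)*(3935 - 17537) - 36757)/((7/4)*198² - 9773) = (33819*(-13602) - 36757)/((7/4)*39204 - 9773) = (-460006038 - 36757)/(68607 - 9773) = -460042795/58834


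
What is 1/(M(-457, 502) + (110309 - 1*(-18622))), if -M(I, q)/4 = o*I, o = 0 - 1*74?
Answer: -1/6341 ≈ -0.00015770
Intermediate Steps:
o = -74 (o = 0 - 74 = -74)
M(I, q) = 296*I (M(I, q) = -(-296)*I = 296*I)
1/(M(-457, 502) + (110309 - 1*(-18622))) = 1/(296*(-457) + (110309 - 1*(-18622))) = 1/(-135272 + (110309 + 18622)) = 1/(-135272 + 128931) = 1/(-6341) = -1/6341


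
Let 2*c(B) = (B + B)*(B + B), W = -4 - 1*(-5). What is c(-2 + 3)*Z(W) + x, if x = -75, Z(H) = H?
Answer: -73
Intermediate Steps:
W = 1 (W = -4 + 5 = 1)
c(B) = 2*B² (c(B) = ((B + B)*(B + B))/2 = ((2*B)*(2*B))/2 = (4*B²)/2 = 2*B²)
c(-2 + 3)*Z(W) + x = (2*(-2 + 3)²)*1 - 75 = (2*1²)*1 - 75 = (2*1)*1 - 75 = 2*1 - 75 = 2 - 75 = -73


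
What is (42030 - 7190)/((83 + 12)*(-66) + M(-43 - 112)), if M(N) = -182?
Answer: -8710/1613 ≈ -5.3999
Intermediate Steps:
(42030 - 7190)/((83 + 12)*(-66) + M(-43 - 112)) = (42030 - 7190)/((83 + 12)*(-66) - 182) = 34840/(95*(-66) - 182) = 34840/(-6270 - 182) = 34840/(-6452) = 34840*(-1/6452) = -8710/1613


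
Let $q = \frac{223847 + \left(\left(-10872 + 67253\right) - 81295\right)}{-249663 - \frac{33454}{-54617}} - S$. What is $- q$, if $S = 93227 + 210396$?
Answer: $\frac{4140156592089052}{13635810617} \approx 3.0362 \cdot 10^{5}$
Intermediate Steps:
$S = 303623$
$q = - \frac{4140156592089052}{13635810617}$ ($q = \frac{223847 + \left(\left(-10872 + 67253\right) - 81295\right)}{-249663 - \frac{33454}{-54617}} - 303623 = \frac{223847 + \left(56381 - 81295\right)}{-249663 - - \frac{33454}{54617}} - 303623 = \frac{223847 - 24914}{-249663 + \frac{33454}{54617}} - 303623 = \frac{198933}{- \frac{13635810617}{54617}} - 303623 = 198933 \left(- \frac{54617}{13635810617}\right) - 303623 = - \frac{10865123661}{13635810617} - 303623 = - \frac{4140156592089052}{13635810617} \approx -3.0362 \cdot 10^{5}$)
$- q = \left(-1\right) \left(- \frac{4140156592089052}{13635810617}\right) = \frac{4140156592089052}{13635810617}$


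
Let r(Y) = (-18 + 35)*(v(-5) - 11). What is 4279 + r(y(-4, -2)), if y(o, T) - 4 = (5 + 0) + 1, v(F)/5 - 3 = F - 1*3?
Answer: 3667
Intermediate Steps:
v(F) = 5*F (v(F) = 15 + 5*(F - 1*3) = 15 + 5*(F - 3) = 15 + 5*(-3 + F) = 15 + (-15 + 5*F) = 5*F)
y(o, T) = 10 (y(o, T) = 4 + ((5 + 0) + 1) = 4 + (5 + 1) = 4 + 6 = 10)
r(Y) = -612 (r(Y) = (-18 + 35)*(5*(-5) - 11) = 17*(-25 - 11) = 17*(-36) = -612)
4279 + r(y(-4, -2)) = 4279 - 612 = 3667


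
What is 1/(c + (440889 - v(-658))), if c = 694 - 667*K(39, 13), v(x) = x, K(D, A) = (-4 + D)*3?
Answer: 1/372206 ≈ 2.6867e-6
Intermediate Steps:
K(D, A) = -12 + 3*D
c = -69341 (c = 694 - 667*(-12 + 3*39) = 694 - 667*(-12 + 117) = 694 - 667*105 = 694 - 70035 = -69341)
1/(c + (440889 - v(-658))) = 1/(-69341 + (440889 - 1*(-658))) = 1/(-69341 + (440889 + 658)) = 1/(-69341 + 441547) = 1/372206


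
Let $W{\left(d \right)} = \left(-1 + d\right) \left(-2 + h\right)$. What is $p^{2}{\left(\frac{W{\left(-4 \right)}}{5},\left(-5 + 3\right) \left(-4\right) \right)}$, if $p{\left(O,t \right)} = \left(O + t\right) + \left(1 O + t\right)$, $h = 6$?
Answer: $64$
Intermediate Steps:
$W{\left(d \right)} = -4 + 4 d$ ($W{\left(d \right)} = \left(-1 + d\right) \left(-2 + 6\right) = \left(-1 + d\right) 4 = -4 + 4 d$)
$p{\left(O,t \right)} = 2 O + 2 t$ ($p{\left(O,t \right)} = \left(O + t\right) + \left(O + t\right) = 2 O + 2 t$)
$p^{2}{\left(\frac{W{\left(-4 \right)}}{5},\left(-5 + 3\right) \left(-4\right) \right)} = \left(2 \frac{-4 + 4 \left(-4\right)}{5} + 2 \left(-5 + 3\right) \left(-4\right)\right)^{2} = \left(2 \left(-4 - 16\right) \frac{1}{5} + 2 \left(\left(-2\right) \left(-4\right)\right)\right)^{2} = \left(2 \left(\left(-20\right) \frac{1}{5}\right) + 2 \cdot 8\right)^{2} = \left(2 \left(-4\right) + 16\right)^{2} = \left(-8 + 16\right)^{2} = 8^{2} = 64$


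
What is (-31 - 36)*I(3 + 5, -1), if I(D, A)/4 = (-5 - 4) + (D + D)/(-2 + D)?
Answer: 5092/3 ≈ 1697.3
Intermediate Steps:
I(D, A) = -36 + 8*D/(-2 + D) (I(D, A) = 4*((-5 - 4) + (D + D)/(-2 + D)) = 4*(-9 + (2*D)/(-2 + D)) = 4*(-9 + 2*D/(-2 + D)) = -36 + 8*D/(-2 + D))
(-31 - 36)*I(3 + 5, -1) = (-31 - 36)*(4*(18 - 7*(3 + 5))/(-2 + (3 + 5))) = -268*(18 - 7*8)/(-2 + 8) = -268*(18 - 56)/6 = -268*(-38)/6 = -67*(-76/3) = 5092/3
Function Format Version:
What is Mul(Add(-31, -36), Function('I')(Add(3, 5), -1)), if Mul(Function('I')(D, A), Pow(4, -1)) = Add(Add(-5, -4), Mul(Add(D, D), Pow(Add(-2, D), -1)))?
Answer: Rational(5092, 3) ≈ 1697.3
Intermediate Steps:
Function('I')(D, A) = Add(-36, Mul(8, D, Pow(Add(-2, D), -1))) (Function('I')(D, A) = Mul(4, Add(Add(-5, -4), Mul(Add(D, D), Pow(Add(-2, D), -1)))) = Mul(4, Add(-9, Mul(Mul(2, D), Pow(Add(-2, D), -1)))) = Mul(4, Add(-9, Mul(2, D, Pow(Add(-2, D), -1)))) = Add(-36, Mul(8, D, Pow(Add(-2, D), -1))))
Mul(Add(-31, -36), Function('I')(Add(3, 5), -1)) = Mul(Add(-31, -36), Mul(4, Pow(Add(-2, Add(3, 5)), -1), Add(18, Mul(-7, Add(3, 5))))) = Mul(-67, Mul(4, Pow(Add(-2, 8), -1), Add(18, Mul(-7, 8)))) = Mul(-67, Mul(4, Pow(6, -1), Add(18, -56))) = Mul(-67, Mul(4, Rational(1, 6), -38)) = Mul(-67, Rational(-76, 3)) = Rational(5092, 3)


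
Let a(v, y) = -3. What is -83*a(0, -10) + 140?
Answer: 389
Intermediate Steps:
-83*a(0, -10) + 140 = -83*(-3) + 140 = 249 + 140 = 389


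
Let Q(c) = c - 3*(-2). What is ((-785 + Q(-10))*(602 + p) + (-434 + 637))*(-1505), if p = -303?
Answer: 354740540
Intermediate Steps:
Q(c) = 6 + c (Q(c) = c + 6 = 6 + c)
((-785 + Q(-10))*(602 + p) + (-434 + 637))*(-1505) = ((-785 + (6 - 10))*(602 - 303) + (-434 + 637))*(-1505) = ((-785 - 4)*299 + 203)*(-1505) = (-789*299 + 203)*(-1505) = (-235911 + 203)*(-1505) = -235708*(-1505) = 354740540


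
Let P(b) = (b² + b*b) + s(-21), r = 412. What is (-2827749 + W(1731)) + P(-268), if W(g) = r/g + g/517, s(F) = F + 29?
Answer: -2402064086846/894927 ≈ -2.6841e+6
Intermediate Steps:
s(F) = 29 + F
P(b) = 8 + 2*b² (P(b) = (b² + b*b) + (29 - 21) = (b² + b²) + 8 = 2*b² + 8 = 8 + 2*b²)
W(g) = 412/g + g/517
(-2827749 + W(1731)) + P(-268) = (-2827749 + (412/1731 + (1/517)*1731)) + (8 + 2*(-268)²) = (-2827749 + (412*(1/1731) + 1731/517)) + (8 + 2*71824) = (-2827749 + (412/1731 + 1731/517)) + (8 + 143648) = (-2827749 + 3209365/894927) + 143656 = -2530625719958/894927 + 143656 = -2402064086846/894927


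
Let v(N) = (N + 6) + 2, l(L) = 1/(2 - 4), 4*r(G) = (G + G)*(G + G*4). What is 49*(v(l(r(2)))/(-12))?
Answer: -245/8 ≈ -30.625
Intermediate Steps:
r(G) = 5*G²/2 (r(G) = ((G + G)*(G + G*4))/4 = ((2*G)*(G + 4*G))/4 = ((2*G)*(5*G))/4 = (10*G²)/4 = 5*G²/2)
l(L) = -½ (l(L) = 1/(-2) = -½)
v(N) = 8 + N (v(N) = (6 + N) + 2 = 8 + N)
49*(v(l(r(2)))/(-12)) = 49*((8 - ½)/(-12)) = 49*((15/2)*(-1/12)) = 49*(-5/8) = -245/8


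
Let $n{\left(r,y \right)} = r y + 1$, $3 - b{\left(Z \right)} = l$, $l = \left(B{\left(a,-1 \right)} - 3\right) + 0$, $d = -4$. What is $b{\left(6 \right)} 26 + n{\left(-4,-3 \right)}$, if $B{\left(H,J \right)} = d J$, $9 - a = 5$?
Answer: $65$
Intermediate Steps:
$a = 4$ ($a = 9 - 5 = 4$)
$B{\left(H,J \right)} = - 4 J$
$l = 1$ ($l = \left(\left(-4\right) \left(-1\right) - 3\right) + 0 = \left(4 - 3\right) + 0 = 1 + 0 = 1$)
$b{\left(Z \right)} = 2$ ($b{\left(Z \right)} = 3 - 1 = 2$)
$n{\left(r,y \right)} = 1 + r y$
$b{\left(6 \right)} 26 + n{\left(-4,-3 \right)} = 2 \cdot 26 + \left(1 - -12\right) = 52 + \left(1 + 12\right) = 52 + 13 = 65$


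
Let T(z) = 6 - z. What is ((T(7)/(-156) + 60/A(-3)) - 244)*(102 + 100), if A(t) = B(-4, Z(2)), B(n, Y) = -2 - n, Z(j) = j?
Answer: -3371683/78 ≈ -43227.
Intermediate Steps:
A(t) = 2 (A(t) = -2 - 1*(-4) = -2 + 4 = 2)
((T(7)/(-156) + 60/A(-3)) - 244)*(102 + 100) = (((6 - 1*7)/(-156) + 60/2) - 244)*(102 + 100) = (((6 - 7)*(-1/156) + 60*(½)) - 244)*202 = ((-1*(-1/156) + 30) - 244)*202 = ((1/156 + 30) - 244)*202 = (4681/156 - 244)*202 = -33383/156*202 = -3371683/78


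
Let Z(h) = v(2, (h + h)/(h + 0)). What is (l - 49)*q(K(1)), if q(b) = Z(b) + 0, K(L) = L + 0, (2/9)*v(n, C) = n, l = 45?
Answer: -36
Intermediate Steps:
v(n, C) = 9*n/2
Z(h) = 9 (Z(h) = (9/2)*2 = 9)
K(L) = L
q(b) = 9 (q(b) = 9 + 0 = 9)
(l - 49)*q(K(1)) = (45 - 49)*9 = -4*9 = -36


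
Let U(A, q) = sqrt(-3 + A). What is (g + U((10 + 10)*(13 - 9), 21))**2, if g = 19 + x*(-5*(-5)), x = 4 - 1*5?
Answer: (6 - sqrt(77))**2 ≈ 7.7004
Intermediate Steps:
x = -1 (x = 4 - 5 = -1)
g = -6 (g = 19 - (-5)*(-5) = 19 - 1*25 = 19 - 25 = -6)
(g + U((10 + 10)*(13 - 9), 21))**2 = (-6 + sqrt(-3 + (10 + 10)*(13 - 9)))**2 = (-6 + sqrt(-3 + 20*4))**2 = (-6 + sqrt(-3 + 80))**2 = (-6 + sqrt(77))**2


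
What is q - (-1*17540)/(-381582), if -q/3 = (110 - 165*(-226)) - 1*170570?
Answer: 76222903640/190791 ≈ 3.9951e+5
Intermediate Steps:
q = 399510 (q = -3*((110 - 165*(-226)) - 1*170570) = -3*((110 + 37290) - 170570) = -3*(37400 - 170570) = -3*(-133170) = 399510)
q - (-1*17540)/(-381582) = 399510 - (-1*17540)/(-381582) = 399510 - (-17540)*(-1)/381582 = 399510 - 1*8770/190791 = 399510 - 8770/190791 = 76222903640/190791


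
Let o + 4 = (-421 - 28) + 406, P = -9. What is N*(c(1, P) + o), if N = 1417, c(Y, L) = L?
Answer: -79352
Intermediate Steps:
o = -47 (o = -4 + ((-421 - 28) + 406) = -4 + (-449 + 406) = -4 - 43 = -47)
N*(c(1, P) + o) = 1417*(-9 - 47) = 1417*(-56) = -79352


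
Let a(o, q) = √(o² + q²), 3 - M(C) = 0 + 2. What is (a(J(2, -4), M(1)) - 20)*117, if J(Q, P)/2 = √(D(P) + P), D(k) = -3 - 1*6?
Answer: -2340 + 117*I*√51 ≈ -2340.0 + 835.55*I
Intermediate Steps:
D(k) = -9 (D(k) = -3 - 6 = -9)
J(Q, P) = 2*√(-9 + P)
M(C) = 1 (M(C) = 3 - (0 + 2) = 3 - 1*2 = 3 - 2 = 1)
(a(J(2, -4), M(1)) - 20)*117 = (√((2*√(-9 - 4))² + 1²) - 20)*117 = (√((2*√(-13))² + 1) - 20)*117 = (√((2*(I*√13))² + 1) - 20)*117 = (√((2*I*√13)² + 1) - 20)*117 = (√(-52 + 1) - 20)*117 = (√(-51) - 20)*117 = (I*√51 - 20)*117 = (-20 + I*√51)*117 = -2340 + 117*I*√51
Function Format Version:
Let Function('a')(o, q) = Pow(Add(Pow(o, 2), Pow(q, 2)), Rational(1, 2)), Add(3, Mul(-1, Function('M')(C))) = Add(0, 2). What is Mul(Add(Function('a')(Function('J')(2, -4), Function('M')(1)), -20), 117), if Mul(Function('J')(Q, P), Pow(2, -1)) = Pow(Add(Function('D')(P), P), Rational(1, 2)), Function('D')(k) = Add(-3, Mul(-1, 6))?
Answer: Add(-2340, Mul(117, I, Pow(51, Rational(1, 2)))) ≈ Add(-2340.0, Mul(835.55, I))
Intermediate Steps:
Function('D')(k) = -9 (Function('D')(k) = Add(-3, -6) = -9)
Function('J')(Q, P) = Mul(2, Pow(Add(-9, P), Rational(1, 2)))
Function('M')(C) = 1 (Function('M')(C) = Add(3, Mul(-1, Add(0, 2))) = Add(3, Mul(-1, 2)) = Add(3, -2) = 1)
Mul(Add(Function('a')(Function('J')(2, -4), Function('M')(1)), -20), 117) = Mul(Add(Pow(Add(Pow(Mul(2, Pow(Add(-9, -4), Rational(1, 2))), 2), Pow(1, 2)), Rational(1, 2)), -20), 117) = Mul(Add(Pow(Add(Pow(Mul(2, Pow(-13, Rational(1, 2))), 2), 1), Rational(1, 2)), -20), 117) = Mul(Add(Pow(Add(Pow(Mul(2, Mul(I, Pow(13, Rational(1, 2)))), 2), 1), Rational(1, 2)), -20), 117) = Mul(Add(Pow(Add(Pow(Mul(2, I, Pow(13, Rational(1, 2))), 2), 1), Rational(1, 2)), -20), 117) = Mul(Add(Pow(Add(-52, 1), Rational(1, 2)), -20), 117) = Mul(Add(Pow(-51, Rational(1, 2)), -20), 117) = Mul(Add(Mul(I, Pow(51, Rational(1, 2))), -20), 117) = Mul(Add(-20, Mul(I, Pow(51, Rational(1, 2)))), 117) = Add(-2340, Mul(117, I, Pow(51, Rational(1, 2))))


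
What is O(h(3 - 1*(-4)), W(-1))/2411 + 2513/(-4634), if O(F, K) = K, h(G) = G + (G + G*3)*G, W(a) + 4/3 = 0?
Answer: -2599295/4788246 ≈ -0.54285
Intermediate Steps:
W(a) = -4/3 (W(a) = -4/3 + 0 = -4/3)
h(G) = G + 4*G² (h(G) = G + (G + 3*G)*G = G + (4*G)*G = G + 4*G²)
O(h(3 - 1*(-4)), W(-1))/2411 + 2513/(-4634) = -4/3/2411 + 2513/(-4634) = -4/3*1/2411 + 2513*(-1/4634) = -4/7233 - 359/662 = -2599295/4788246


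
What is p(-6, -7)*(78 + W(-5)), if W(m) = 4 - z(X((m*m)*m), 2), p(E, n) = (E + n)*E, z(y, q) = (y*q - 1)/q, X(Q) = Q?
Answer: 16185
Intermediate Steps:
z(y, q) = (-1 + q*y)/q (z(y, q) = (q*y - 1)/q = (-1 + q*y)/q)
p(E, n) = E*(E + n)
W(m) = 9/2 - m³ (W(m) = 4 - ((m*m)*m - 1/2) = 4 - (m²*m - 1*½) = 4 - (m³ - ½) = 4 - (-½ + m³) = 4 + (½ - m³) = 9/2 - m³)
p(-6, -7)*(78 + W(-5)) = (-6*(-6 - 7))*(78 + (9/2 - 1*(-5)³)) = (-6*(-13))*(78 + (9/2 - 1*(-125))) = 78*(78 + (9/2 + 125)) = 78*(78 + 259/2) = 78*(415/2) = 16185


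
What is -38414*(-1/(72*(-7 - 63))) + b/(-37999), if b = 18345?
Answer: -776076193/95757480 ≈ -8.1046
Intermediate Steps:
-38414*(-1/(72*(-7 - 63))) + b/(-37999) = -38414*(-1/(72*(-7 - 63))) + 18345/(-37999) = -38414/((-72*(-70))) + 18345*(-1/37999) = -38414/5040 - 18345/37999 = -38414*1/5040 - 18345/37999 = -19207/2520 - 18345/37999 = -776076193/95757480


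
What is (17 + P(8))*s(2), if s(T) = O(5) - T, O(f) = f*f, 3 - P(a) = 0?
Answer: 460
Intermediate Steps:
P(a) = 3 (P(a) = 3 - 1*0 = 3 + 0 = 3)
O(f) = f**2
s(T) = 25 - T (s(T) = 5**2 - T = 25 - T)
(17 + P(8))*s(2) = (17 + 3)*(25 - 1*2) = 20*(25 - 2) = 20*23 = 460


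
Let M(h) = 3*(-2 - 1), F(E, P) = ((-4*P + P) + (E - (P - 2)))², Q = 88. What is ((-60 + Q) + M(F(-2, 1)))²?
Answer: 361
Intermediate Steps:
F(E, P) = (2 + E - 4*P)² (F(E, P) = (-3*P + (E - (-2 + P)))² = (-3*P + (E + (2 - P)))² = (-3*P + (2 + E - P))² = (2 + E - 4*P)²)
M(h) = -9 (M(h) = 3*(-3) = -9)
((-60 + Q) + M(F(-2, 1)))² = ((-60 + 88) - 9)² = (28 - 9)² = 19² = 361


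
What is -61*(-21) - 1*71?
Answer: 1210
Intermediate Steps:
-61*(-21) - 1*71 = 1281 - 71 = 1210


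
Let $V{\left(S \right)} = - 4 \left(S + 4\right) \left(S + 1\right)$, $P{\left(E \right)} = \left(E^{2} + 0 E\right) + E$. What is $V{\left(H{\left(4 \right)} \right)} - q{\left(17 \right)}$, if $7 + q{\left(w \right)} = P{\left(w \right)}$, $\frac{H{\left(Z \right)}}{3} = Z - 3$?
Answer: $-411$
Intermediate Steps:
$H{\left(Z \right)} = -9 + 3 Z$ ($H{\left(Z \right)} = 3 \left(Z - 3\right) = 3 \left(-3 + Z\right) = -9 + 3 Z$)
$P{\left(E \right)} = E + E^{2}$ ($P{\left(E \right)} = \left(E^{2} + 0\right) + E = E^{2} + E = E + E^{2}$)
$q{\left(w \right)} = -7 + w \left(1 + w\right)$
$V{\left(S \right)} = - 4 \left(1 + S\right) \left(4 + S\right)$ ($V{\left(S \right)} = - 4 \left(4 + S\right) \left(1 + S\right) = - 4 \left(1 + S\right) \left(4 + S\right)$)
$V{\left(H{\left(4 \right)} \right)} - q{\left(17 \right)} = \left(-16 - 20 \left(-9 + 3 \cdot 4\right) - 4 \left(-9 + 3 \cdot 4\right)^{2}\right) - \left(-7 + 17 \left(1 + 17\right)\right) = \left(-16 - 20 \left(-9 + 12\right) - 4 \left(-9 + 12\right)^{2}\right) - \left(-7 + 17 \cdot 18\right) = \left(-16 - 60 - 4 \cdot 3^{2}\right) - \left(-7 + 306\right) = \left(-16 - 60 - 36\right) - 299 = -112 - 299 = -411$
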